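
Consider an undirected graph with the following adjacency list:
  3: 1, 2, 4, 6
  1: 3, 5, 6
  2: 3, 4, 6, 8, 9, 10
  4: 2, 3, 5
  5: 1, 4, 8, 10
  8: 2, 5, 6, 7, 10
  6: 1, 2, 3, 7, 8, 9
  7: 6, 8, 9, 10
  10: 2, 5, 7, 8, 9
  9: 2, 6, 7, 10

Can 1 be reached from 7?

Explore from 7.
Distance 1: reach 6, 8, 9, 10.
Distance 2: reach 1, 2, 3, 5.
Found 1.

Yes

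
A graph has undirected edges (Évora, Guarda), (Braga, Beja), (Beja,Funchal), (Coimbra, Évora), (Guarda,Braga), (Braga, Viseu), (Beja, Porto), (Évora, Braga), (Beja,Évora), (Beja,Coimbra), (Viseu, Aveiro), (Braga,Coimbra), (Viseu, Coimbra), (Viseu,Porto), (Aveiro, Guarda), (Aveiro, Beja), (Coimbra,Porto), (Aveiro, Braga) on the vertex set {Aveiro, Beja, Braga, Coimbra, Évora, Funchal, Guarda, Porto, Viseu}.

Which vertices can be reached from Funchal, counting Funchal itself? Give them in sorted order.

Start at Funchal.
Its neighbours: Beja.
Then their neighbours: Aveiro, Braga, Coimbra, Évora, Porto.
Then next layer: Guarda, Viseu.
Every vertex is now reached.

Aveiro, Beja, Braga, Coimbra, Évora, Funchal, Guarda, Porto, Viseu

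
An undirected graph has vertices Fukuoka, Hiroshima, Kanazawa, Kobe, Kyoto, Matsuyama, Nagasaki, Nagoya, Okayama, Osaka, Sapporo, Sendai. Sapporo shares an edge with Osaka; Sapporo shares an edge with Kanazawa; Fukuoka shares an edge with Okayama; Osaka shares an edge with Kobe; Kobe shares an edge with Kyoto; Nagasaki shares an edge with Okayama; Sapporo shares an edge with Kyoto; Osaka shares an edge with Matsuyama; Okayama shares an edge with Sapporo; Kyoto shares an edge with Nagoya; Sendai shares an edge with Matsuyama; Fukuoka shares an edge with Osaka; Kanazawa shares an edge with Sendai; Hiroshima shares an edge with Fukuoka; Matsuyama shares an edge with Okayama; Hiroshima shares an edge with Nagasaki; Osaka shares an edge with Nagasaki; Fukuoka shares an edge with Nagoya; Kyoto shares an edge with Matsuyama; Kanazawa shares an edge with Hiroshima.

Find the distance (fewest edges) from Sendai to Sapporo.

2

Distance 0: Sendai.
Distance 1: Kanazawa, Matsuyama.
Distance 2: Hiroshima, Kyoto, Okayama, Osaka, Sapporo — contains Sapporo.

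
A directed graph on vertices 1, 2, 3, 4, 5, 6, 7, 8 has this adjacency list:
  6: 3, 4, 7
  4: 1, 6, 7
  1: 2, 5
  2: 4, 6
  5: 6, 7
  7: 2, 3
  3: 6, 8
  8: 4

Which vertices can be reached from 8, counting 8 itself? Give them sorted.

Start at 8.
Its neighbours: 4.
Then their neighbours: 1, 6, 7.
Then next layer: 2, 3, 5.
Every vertex is now reached.

1, 2, 3, 4, 5, 6, 7, 8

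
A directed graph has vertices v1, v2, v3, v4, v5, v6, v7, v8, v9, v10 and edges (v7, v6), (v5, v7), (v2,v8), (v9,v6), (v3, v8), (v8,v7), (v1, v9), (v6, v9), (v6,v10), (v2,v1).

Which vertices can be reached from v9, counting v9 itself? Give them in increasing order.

Start at v9.
Its neighbours: v6.
Then their neighbours: v10.
Nothing further is reachable.

v6, v9, v10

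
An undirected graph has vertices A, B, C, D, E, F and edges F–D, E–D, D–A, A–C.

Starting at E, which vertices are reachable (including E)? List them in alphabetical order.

Start at E.
Its neighbours: D.
Then their neighbours: A, F.
Then next layer: C.
Nothing further is reachable.

A, C, D, E, F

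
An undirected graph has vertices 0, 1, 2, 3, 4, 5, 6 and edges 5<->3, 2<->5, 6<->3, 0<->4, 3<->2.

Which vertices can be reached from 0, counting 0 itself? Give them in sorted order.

Start at 0.
Its neighbours: 4.
Nothing further is reachable.

0, 4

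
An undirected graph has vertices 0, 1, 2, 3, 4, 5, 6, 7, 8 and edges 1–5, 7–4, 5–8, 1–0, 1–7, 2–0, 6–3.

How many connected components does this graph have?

2

From 0: component {0, 1, 2, 4, 5, 7, 8}.
From 3: component {3, 6}.
That's 2 components.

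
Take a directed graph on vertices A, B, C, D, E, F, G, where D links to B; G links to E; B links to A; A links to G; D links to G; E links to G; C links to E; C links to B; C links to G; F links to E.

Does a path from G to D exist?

Explore from G.
Distance 1: reach E.
The search from G is exhausted; no directed path reaches D.

No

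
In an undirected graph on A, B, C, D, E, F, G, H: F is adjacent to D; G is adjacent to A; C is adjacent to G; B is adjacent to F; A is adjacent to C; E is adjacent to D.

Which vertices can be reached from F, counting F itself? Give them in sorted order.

B, D, E, F

Start at F.
Its neighbours: B, D.
Then their neighbours: E.
Nothing further is reachable.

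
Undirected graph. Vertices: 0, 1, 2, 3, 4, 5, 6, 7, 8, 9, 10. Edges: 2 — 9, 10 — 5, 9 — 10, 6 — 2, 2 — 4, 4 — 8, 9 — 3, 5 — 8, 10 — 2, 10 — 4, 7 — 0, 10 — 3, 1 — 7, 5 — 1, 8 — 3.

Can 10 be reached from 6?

Yes

Explore from 6.
Distance 1: reach 2.
Distance 2: reach 4, 9, 10.
Found 10.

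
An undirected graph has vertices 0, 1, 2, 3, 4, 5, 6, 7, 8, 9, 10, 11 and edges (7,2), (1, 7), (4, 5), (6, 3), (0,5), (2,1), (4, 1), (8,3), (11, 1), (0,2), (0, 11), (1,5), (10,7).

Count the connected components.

From 0: component {0, 1, 2, 4, 5, 7, 10, 11}.
From 3: component {3, 6, 8}.
From 9: component {9}.
That's 3 components.

3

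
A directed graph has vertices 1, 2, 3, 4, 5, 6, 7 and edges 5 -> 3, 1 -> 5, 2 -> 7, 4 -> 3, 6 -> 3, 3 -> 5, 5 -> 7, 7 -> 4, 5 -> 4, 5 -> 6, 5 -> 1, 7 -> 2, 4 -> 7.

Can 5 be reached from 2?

Explore from 2.
Distance 1: reach 7.
Distance 2: reach 4.
Distance 3: reach 3.
Distance 4: reach 5.
Found 5.

Yes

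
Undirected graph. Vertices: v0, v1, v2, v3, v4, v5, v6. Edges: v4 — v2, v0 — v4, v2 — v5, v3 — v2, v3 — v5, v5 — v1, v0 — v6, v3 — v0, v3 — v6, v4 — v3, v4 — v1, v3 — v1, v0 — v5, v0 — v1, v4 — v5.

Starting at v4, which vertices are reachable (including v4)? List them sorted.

v0, v1, v2, v3, v4, v5, v6

Start at v4.
Its neighbours: v0, v1, v2, v3, v5.
Then their neighbours: v6.
Every vertex is now reached.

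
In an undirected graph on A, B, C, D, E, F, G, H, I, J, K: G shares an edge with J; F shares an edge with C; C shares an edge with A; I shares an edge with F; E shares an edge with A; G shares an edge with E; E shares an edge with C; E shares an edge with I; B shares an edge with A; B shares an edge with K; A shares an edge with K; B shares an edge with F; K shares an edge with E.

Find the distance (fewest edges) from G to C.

Distance 0: G.
Distance 1: E, J.
Distance 2: A, C, I, K — contains C.

2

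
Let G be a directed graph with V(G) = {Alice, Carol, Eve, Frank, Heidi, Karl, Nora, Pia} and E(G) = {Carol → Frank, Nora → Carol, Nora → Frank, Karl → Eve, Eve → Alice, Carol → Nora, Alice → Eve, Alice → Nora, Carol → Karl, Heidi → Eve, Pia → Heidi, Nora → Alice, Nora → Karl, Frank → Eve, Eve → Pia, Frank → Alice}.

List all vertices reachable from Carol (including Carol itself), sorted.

Alice, Carol, Eve, Frank, Heidi, Karl, Nora, Pia

Start at Carol.
Its neighbours: Frank, Karl, Nora.
Then their neighbours: Alice, Eve.
Then next layer: Pia.
Then next layer: Heidi.
Every vertex is now reached.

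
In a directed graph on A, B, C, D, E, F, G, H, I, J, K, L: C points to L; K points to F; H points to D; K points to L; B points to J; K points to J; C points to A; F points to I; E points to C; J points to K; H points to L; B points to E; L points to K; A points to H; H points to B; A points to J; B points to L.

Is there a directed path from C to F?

Explore from C.
Distance 1: reach A, L.
Distance 2: reach H, J, K.
Distance 3: reach B, D, F.
Found F.

Yes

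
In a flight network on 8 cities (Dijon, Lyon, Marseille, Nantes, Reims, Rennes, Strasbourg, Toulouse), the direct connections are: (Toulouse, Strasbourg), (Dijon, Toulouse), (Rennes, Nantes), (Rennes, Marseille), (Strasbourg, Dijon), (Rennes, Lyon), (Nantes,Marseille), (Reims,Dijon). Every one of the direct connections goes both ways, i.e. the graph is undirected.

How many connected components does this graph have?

2

From Dijon: component {Dijon, Reims, Strasbourg, Toulouse}.
From Lyon: component {Lyon, Marseille, Nantes, Rennes}.
That's 2 components.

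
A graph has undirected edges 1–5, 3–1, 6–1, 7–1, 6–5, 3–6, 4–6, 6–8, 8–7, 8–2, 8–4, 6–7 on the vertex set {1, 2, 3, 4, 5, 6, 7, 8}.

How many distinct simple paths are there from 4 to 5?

4–6–1–5
4–6–3–1–5
4–6–5
4–6–7–1–5
4–6–8–7–1–5
4–8–6–1–5
4–8–6–3–1–5
4–8–6–5
4–8–6–7–1–5
4–8–7–1–3–6–5
4–8–7–1–5
4–8–7–1–6–5
4–8–7–6–1–5
4–8–7–6–3–1–5
4–8–7–6–5

15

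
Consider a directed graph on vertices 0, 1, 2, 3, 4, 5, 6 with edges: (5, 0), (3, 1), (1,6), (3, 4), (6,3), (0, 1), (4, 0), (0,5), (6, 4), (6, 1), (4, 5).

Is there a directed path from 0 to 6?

Explore from 0.
Distance 1: reach 1, 5.
Distance 2: reach 6.
Found 6.

Yes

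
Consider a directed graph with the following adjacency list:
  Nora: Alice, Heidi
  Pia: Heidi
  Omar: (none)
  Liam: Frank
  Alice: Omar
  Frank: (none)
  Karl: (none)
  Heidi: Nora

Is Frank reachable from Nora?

No

Explore from Nora.
Distance 1: reach Alice, Heidi.
Distance 2: reach Omar.
The search from Nora is exhausted; no directed path reaches Frank.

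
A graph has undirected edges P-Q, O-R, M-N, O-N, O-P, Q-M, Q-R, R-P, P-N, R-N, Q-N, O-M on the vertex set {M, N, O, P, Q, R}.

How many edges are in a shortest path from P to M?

Distance 0: P.
Distance 1: N, O, Q, R.
Distance 2: M — contains M.

2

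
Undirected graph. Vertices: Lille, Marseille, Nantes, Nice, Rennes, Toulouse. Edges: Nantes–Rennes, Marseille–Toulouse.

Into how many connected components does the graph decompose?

4

From Lille: component {Lille}.
From Marseille: component {Marseille, Toulouse}.
From Nantes: component {Nantes, Rennes}.
From Nice: component {Nice}.
That's 4 components.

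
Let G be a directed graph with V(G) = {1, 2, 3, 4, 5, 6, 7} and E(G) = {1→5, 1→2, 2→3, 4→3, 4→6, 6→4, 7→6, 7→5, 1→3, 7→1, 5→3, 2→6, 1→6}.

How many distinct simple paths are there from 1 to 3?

1→2→3
1→2→6→4→3
1→3
1→5→3
1→6→4→3

5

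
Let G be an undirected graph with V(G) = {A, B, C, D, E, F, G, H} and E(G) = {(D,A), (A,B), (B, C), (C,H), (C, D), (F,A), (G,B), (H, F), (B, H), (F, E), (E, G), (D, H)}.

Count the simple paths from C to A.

C–B–A
C–B–G–E–F–A
C–B–G–E–F–H–D–A
C–B–H–D–A
C–B–H–F–A
C–D–A
C–D–H–B–A
C–D–H–B–G–E–F–A
C–D–H–F–A
C–D–H–F–E–G–B–A
C–H–B–A
C–H–B–G–E–F–A
C–H–D–A
C–H–F–A
C–H–F–E–G–B–A

15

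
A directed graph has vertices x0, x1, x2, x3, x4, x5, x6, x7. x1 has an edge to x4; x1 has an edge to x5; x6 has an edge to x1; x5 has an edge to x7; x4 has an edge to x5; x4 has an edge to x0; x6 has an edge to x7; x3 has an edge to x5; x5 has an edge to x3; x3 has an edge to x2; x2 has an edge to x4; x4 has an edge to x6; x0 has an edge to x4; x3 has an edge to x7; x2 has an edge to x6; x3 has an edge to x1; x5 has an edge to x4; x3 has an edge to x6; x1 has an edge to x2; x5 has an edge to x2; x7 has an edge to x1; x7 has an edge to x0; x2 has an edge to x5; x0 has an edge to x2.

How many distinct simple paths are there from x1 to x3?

x1→x2→x4→x5→x3
x1→x2→x5→x3
x1→x2→x6→x7→x0→x4→x5→x3
x1→x4→x0→x2→x5→x3
x1→x4→x5→x3
x1→x4→x6→x7→x0→x2→x5→x3
x1→x5→x3

7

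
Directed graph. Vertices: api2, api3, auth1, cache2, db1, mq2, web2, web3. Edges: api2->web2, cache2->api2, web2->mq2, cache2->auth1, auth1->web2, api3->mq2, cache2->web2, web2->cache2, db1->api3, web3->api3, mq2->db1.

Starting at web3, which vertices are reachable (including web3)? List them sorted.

Start at web3.
Its neighbours: api3.
Then their neighbours: mq2.
Then next layer: db1.
Nothing further is reachable.

api3, db1, mq2, web3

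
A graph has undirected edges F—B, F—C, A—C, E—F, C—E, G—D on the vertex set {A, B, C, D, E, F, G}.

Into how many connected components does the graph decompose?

From A: component {A, B, C, E, F}.
From D: component {D, G}.
That's 2 components.

2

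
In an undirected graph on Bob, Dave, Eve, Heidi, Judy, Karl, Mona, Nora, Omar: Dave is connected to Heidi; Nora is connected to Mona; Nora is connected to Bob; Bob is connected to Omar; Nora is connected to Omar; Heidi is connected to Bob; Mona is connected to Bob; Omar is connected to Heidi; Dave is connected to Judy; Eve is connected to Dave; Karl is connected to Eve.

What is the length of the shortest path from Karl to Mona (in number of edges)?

Distance 0: Karl.
Distance 1: Eve.
Distance 2: Dave.
Distance 3: Heidi, Judy.
Distance 4: Bob, Omar.
Distance 5: Mona, Nora — contains Mona.

5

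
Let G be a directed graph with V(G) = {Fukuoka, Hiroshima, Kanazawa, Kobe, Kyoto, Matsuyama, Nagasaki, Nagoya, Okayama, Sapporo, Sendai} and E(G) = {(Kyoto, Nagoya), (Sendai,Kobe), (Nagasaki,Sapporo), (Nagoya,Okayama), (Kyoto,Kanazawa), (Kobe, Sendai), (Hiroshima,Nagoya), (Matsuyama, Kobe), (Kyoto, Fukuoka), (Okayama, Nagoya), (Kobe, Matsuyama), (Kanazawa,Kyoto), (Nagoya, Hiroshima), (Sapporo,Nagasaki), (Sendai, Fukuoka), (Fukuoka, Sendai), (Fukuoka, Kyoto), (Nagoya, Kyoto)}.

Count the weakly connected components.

2

From Fukuoka: component {Fukuoka, Hiroshima, Kanazawa, Kobe, Kyoto, Matsuyama, Nagoya, Okayama, Sendai}.
From Nagasaki: component {Nagasaki, Sapporo}.
That's 2 components.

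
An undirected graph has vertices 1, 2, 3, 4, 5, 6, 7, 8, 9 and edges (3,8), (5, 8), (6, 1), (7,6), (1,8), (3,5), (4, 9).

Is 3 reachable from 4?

Explore from 4.
Distance 1: reach 9.
The search is exhausted without reaching 3; it lies in a different component.

No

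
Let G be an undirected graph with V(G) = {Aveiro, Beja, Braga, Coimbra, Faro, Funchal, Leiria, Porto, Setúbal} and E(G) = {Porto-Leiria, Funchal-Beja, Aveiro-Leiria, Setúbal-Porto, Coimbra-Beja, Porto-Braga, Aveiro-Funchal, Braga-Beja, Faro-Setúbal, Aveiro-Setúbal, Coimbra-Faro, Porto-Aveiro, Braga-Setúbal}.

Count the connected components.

From Aveiro: component {Aveiro, Beja, Braga, Coimbra, Faro, Funchal, Leiria, Porto, Setúbal}.
That's 1 component.

1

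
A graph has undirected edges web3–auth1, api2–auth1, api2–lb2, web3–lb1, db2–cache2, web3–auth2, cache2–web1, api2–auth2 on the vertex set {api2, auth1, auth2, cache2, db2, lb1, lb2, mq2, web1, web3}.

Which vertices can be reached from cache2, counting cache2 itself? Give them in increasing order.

Start at cache2.
Its neighbours: db2, web1.
Nothing further is reachable.

cache2, db2, web1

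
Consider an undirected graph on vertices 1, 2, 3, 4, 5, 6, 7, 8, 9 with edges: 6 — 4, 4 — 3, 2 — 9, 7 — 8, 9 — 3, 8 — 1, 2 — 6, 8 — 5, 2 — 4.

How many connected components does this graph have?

From 1: component {1, 5, 7, 8}.
From 2: component {2, 3, 4, 6, 9}.
That's 2 components.

2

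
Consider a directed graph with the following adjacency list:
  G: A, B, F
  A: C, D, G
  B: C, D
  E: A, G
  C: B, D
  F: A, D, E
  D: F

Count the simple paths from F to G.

3

F→A→G
F→E→A→G
F→E→G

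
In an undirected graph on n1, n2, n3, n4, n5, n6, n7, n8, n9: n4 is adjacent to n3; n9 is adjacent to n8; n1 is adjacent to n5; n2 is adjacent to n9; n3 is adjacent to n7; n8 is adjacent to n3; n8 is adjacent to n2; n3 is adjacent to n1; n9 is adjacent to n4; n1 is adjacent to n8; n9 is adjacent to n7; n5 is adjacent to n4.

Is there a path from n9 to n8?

Explore from n9.
Distance 1: reach n2, n4, n7, n8.
Found n8.

Yes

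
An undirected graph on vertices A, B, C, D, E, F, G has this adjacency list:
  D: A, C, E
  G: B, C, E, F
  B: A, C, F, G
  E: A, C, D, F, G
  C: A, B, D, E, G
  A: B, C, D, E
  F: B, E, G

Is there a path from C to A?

Explore from C.
Distance 1: reach A, B, D, E, G.
Found A.

Yes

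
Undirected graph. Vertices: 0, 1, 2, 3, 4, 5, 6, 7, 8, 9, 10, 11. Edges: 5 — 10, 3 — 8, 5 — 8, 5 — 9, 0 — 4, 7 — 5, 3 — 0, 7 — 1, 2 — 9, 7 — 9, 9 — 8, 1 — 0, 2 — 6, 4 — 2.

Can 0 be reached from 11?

No

11 has no edges, so nothing is reachable from it.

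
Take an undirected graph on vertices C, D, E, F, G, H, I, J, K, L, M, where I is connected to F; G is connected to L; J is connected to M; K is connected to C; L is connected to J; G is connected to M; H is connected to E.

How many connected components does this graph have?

From C: component {C, K}.
From D: component {D}.
From E: component {E, H}.
From F: component {F, I}.
From G: component {G, J, L, M}.
That's 5 components.

5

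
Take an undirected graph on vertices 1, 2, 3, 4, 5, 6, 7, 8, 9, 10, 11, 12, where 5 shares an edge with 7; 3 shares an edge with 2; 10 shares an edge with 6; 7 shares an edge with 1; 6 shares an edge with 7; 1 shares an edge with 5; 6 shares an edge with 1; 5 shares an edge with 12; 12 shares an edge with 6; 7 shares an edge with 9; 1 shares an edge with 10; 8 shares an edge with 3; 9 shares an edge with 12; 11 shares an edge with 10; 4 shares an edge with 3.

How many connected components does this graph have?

From 1: component {1, 5, 6, 7, 9, 10, 11, 12}.
From 2: component {2, 3, 4, 8}.
That's 2 components.

2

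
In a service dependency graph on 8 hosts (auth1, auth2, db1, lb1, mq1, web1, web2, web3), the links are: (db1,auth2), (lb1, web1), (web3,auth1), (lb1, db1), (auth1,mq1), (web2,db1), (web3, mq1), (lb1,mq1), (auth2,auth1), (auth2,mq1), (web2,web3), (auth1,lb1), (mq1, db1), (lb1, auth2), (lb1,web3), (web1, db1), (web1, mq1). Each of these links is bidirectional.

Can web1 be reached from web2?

Yes

Explore from web2.
Distance 1: reach db1, web3.
Distance 2: reach auth1, auth2, lb1, mq1, web1.
Found web1.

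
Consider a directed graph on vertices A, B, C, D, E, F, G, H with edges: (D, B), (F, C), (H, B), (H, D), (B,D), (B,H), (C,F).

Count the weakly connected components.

From A: component {A}.
From B: component {B, D, H}.
From C: component {C, F}.
From E: component {E}.
From G: component {G}.
That's 5 components.

5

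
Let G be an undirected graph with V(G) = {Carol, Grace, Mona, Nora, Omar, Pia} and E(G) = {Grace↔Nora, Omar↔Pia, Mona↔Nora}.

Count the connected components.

From Carol: component {Carol}.
From Grace: component {Grace, Mona, Nora}.
From Omar: component {Omar, Pia}.
That's 3 components.

3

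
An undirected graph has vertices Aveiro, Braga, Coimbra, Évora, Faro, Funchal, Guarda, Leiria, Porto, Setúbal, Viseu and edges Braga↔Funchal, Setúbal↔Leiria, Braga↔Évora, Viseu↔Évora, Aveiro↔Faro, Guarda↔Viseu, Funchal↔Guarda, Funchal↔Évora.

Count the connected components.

From Aveiro: component {Aveiro, Faro}.
From Braga: component {Braga, Évora, Funchal, Guarda, Viseu}.
From Coimbra: component {Coimbra}.
From Leiria: component {Leiria, Setúbal}.
From Porto: component {Porto}.
That's 5 components.

5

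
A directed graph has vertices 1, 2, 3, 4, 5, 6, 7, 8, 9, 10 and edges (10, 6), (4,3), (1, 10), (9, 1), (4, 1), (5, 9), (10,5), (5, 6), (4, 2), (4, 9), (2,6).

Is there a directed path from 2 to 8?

Explore from 2.
Distance 1: reach 6.
The search from 2 is exhausted; no directed path reaches 8.

No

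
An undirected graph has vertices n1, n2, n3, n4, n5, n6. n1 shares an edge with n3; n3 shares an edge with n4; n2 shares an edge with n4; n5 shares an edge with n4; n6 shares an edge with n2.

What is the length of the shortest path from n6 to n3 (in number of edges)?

Distance 0: n6.
Distance 1: n2.
Distance 2: n4.
Distance 3: n3, n5 — contains n3.

3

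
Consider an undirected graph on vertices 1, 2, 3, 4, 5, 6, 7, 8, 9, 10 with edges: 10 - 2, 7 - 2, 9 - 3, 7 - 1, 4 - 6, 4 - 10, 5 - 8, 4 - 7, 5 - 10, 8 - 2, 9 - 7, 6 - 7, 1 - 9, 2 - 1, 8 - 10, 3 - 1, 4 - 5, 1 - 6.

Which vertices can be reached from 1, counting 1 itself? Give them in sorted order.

Start at 1.
Its neighbours: 2, 3, 6, 7, 9.
Then their neighbours: 4, 8, 10.
Then next layer: 5.
Every vertex is now reached.

1, 2, 3, 4, 5, 6, 7, 8, 9, 10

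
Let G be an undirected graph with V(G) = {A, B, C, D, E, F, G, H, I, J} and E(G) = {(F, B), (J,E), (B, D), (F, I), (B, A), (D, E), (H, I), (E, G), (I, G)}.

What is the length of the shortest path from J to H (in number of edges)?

Distance 0: J.
Distance 1: E.
Distance 2: D, G.
Distance 3: B, I.
Distance 4: A, F, H — contains H.

4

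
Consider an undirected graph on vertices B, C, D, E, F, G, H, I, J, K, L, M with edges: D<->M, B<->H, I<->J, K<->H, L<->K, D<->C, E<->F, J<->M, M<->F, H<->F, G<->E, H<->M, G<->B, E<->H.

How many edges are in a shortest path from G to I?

5

Distance 0: G.
Distance 1: B, E.
Distance 2: F, H.
Distance 3: K, M.
Distance 4: D, J, L.
Distance 5: C, I — contains I.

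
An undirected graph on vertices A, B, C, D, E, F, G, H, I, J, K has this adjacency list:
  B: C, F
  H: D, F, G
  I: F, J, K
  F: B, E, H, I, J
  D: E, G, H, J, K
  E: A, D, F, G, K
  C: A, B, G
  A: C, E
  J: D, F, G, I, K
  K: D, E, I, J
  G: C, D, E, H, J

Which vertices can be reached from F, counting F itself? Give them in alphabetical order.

A, B, C, D, E, F, G, H, I, J, K

Start at F.
Its neighbours: B, E, H, I, J.
Then their neighbours: A, C, D, G, K.
Every vertex is now reached.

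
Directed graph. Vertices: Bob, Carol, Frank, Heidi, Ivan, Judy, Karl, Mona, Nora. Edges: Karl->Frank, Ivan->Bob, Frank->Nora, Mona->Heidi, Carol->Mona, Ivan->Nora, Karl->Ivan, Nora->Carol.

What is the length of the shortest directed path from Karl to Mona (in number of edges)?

Distance 0: Karl.
Distance 1: Frank, Ivan.
Distance 2: Bob, Nora.
Distance 3: Carol.
Distance 4: Mona — contains Mona.

4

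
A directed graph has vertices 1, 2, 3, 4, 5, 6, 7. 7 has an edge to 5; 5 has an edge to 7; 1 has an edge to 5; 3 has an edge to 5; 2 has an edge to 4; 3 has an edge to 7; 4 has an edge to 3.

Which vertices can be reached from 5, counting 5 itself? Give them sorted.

5, 7

Start at 5.
Its neighbours: 7.
Nothing further is reachable.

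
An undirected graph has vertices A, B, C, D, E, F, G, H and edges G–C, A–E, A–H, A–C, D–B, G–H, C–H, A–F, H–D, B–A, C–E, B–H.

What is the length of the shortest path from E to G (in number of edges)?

2

Distance 0: E.
Distance 1: A, C.
Distance 2: B, F, G, H — contains G.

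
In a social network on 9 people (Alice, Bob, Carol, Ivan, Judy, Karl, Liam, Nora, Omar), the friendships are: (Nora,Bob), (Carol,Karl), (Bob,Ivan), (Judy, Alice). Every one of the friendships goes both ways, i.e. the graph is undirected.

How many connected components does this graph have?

5

From Alice: component {Alice, Judy}.
From Bob: component {Bob, Ivan, Nora}.
From Carol: component {Carol, Karl}.
From Liam: component {Liam}.
From Omar: component {Omar}.
That's 5 components.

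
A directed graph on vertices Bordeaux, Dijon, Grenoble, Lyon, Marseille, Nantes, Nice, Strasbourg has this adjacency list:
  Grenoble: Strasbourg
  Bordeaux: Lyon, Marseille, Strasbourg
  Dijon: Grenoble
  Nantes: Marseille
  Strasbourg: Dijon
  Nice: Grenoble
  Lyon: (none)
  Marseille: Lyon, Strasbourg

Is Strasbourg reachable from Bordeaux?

Yes

Explore from Bordeaux.
Distance 1: reach Lyon, Marseille, Strasbourg.
Found Strasbourg.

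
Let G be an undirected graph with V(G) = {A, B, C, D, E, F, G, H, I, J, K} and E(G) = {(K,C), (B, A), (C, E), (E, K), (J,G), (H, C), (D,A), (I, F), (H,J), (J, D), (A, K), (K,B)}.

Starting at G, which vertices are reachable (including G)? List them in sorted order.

A, B, C, D, E, G, H, J, K

Start at G.
Its neighbours: J.
Then their neighbours: D, H.
Then next layer: A, C.
Then next layer: B, E, K.
Nothing further is reachable.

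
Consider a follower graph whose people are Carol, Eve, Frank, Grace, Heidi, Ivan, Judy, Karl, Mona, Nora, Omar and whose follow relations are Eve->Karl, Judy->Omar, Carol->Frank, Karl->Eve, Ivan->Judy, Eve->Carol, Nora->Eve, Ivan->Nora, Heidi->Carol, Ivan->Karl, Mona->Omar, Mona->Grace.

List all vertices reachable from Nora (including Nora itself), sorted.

Start at Nora.
Its neighbours: Eve.
Then their neighbours: Carol, Karl.
Then next layer: Frank.
Nothing further is reachable.

Carol, Eve, Frank, Karl, Nora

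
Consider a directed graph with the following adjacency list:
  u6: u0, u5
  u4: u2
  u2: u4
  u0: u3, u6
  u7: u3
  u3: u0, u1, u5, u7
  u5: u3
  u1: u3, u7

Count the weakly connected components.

2

From u0: component {u0, u1, u3, u5, u6, u7}.
From u2: component {u2, u4}.
That's 2 components.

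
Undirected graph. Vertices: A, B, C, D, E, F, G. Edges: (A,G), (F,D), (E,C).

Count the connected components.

From A: component {A, G}.
From B: component {B}.
From C: component {C, E}.
From D: component {D, F}.
That's 4 components.

4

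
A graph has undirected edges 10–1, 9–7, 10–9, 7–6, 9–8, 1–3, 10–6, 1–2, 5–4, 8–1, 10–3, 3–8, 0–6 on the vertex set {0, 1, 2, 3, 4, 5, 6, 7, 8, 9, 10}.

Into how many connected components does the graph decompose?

From 0: component {0, 1, 2, 3, 6, 7, 8, 9, 10}.
From 4: component {4, 5}.
That's 2 components.

2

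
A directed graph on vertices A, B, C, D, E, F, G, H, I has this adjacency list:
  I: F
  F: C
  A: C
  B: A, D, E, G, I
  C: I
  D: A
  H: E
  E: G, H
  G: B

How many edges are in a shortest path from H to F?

5

Distance 0: H.
Distance 1: E.
Distance 2: G.
Distance 3: B.
Distance 4: A, D, I.
Distance 5: C, F — contains F.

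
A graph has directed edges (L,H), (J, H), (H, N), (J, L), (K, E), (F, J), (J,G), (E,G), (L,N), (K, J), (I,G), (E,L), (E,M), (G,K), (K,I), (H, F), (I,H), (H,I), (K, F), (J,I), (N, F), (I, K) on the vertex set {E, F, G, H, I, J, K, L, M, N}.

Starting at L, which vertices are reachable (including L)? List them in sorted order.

E, F, G, H, I, J, K, L, M, N

Start at L.
Its neighbours: H, N.
Then their neighbours: F, I.
Then next layer: G, J, K.
Then next layer: E.
Then next layer: M.
Every vertex is now reached.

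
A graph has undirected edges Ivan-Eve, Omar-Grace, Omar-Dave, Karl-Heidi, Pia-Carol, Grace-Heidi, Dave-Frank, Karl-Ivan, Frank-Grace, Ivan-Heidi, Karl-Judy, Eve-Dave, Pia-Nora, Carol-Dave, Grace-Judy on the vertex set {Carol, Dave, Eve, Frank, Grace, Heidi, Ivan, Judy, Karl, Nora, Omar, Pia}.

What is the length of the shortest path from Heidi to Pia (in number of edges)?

Distance 0: Heidi.
Distance 1: Grace, Ivan, Karl.
Distance 2: Eve, Frank, Judy, Omar.
Distance 3: Dave.
Distance 4: Carol.
Distance 5: Pia — contains Pia.

5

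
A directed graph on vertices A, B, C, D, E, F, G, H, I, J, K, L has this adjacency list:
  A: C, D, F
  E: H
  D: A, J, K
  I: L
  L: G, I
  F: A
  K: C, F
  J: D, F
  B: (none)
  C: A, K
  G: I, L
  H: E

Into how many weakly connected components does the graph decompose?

From A: component {A, C, D, F, J, K}.
From B: component {B}.
From E: component {E, H}.
From G: component {G, I, L}.
That's 4 components.

4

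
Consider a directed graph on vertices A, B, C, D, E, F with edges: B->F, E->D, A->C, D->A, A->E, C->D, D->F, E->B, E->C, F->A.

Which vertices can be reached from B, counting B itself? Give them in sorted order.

A, B, C, D, E, F

Start at B.
Its neighbours: F.
Then their neighbours: A.
Then next layer: C, E.
Then next layer: D.
Every vertex is now reached.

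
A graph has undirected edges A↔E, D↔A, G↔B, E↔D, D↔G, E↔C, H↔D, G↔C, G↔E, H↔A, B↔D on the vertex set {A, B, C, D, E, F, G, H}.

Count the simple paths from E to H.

12

E–A–D–H
E–A–H
E–C–G–B–D–A–H
E–C–G–B–D–H
E–C–G–D–A–H
E–C–G–D–H
E–D–A–H
E–D–H
E–G–B–D–A–H
E–G–B–D–H
E–G–D–A–H
E–G–D–H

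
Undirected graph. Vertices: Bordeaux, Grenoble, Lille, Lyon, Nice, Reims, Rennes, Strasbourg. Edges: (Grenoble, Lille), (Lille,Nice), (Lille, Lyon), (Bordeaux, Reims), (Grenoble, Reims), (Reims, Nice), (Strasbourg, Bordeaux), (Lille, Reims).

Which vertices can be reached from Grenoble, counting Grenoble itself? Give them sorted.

Bordeaux, Grenoble, Lille, Lyon, Nice, Reims, Strasbourg

Start at Grenoble.
Its neighbours: Lille, Reims.
Then their neighbours: Bordeaux, Lyon, Nice.
Then next layer: Strasbourg.
Nothing further is reachable.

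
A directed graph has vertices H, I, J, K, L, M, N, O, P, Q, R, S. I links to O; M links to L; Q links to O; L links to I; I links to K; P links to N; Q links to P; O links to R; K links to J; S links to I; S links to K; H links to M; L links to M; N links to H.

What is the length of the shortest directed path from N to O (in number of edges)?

5

Distance 0: N.
Distance 1: H.
Distance 2: M.
Distance 3: L.
Distance 4: I.
Distance 5: K, O — contains O.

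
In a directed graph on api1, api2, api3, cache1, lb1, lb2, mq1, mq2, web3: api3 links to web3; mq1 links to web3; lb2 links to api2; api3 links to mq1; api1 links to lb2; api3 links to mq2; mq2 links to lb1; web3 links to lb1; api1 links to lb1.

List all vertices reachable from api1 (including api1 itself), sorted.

api1, api2, lb1, lb2

Start at api1.
Its neighbours: lb1, lb2.
Then their neighbours: api2.
Nothing further is reachable.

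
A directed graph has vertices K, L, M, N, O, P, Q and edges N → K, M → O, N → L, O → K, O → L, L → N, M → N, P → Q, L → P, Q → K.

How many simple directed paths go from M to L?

2

M→N→L
M→O→L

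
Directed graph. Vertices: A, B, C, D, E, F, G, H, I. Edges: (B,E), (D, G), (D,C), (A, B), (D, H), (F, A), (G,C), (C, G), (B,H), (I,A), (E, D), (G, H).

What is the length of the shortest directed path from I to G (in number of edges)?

5

Distance 0: I.
Distance 1: A.
Distance 2: B.
Distance 3: E, H.
Distance 4: D.
Distance 5: C, G — contains G.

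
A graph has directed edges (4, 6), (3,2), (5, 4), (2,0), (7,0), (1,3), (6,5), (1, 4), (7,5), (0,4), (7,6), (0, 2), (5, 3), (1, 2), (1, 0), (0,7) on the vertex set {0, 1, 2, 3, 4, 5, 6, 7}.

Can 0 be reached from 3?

Explore from 3.
Distance 1: reach 2.
Distance 2: reach 0.
Found 0.

Yes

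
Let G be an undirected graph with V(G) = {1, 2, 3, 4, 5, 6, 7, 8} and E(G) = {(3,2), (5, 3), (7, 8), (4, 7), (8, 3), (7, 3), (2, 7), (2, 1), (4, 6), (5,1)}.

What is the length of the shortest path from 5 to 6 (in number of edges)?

4

Distance 0: 5.
Distance 1: 1, 3.
Distance 2: 2, 7, 8.
Distance 3: 4.
Distance 4: 6 — contains 6.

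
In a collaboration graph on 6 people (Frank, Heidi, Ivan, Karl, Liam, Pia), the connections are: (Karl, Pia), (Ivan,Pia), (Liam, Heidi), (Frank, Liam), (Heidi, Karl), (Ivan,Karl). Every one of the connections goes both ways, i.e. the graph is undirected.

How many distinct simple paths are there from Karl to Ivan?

2

Karl–Ivan
Karl–Pia–Ivan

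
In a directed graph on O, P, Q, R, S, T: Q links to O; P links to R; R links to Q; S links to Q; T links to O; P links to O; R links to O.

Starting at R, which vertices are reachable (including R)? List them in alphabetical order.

O, Q, R

Start at R.
Its neighbours: O, Q.
Nothing further is reachable.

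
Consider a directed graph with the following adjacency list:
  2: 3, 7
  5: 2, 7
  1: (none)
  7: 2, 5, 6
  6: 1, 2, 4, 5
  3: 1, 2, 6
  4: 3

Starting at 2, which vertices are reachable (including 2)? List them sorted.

Start at 2.
Its neighbours: 3, 7.
Then their neighbours: 1, 5, 6.
Then next layer: 4.
Every vertex is now reached.

1, 2, 3, 4, 5, 6, 7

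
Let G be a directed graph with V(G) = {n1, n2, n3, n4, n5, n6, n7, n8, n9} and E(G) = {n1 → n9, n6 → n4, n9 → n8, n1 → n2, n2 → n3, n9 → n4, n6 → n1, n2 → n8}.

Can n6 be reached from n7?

n7 has no outgoing edges, so nothing is reachable from it.

No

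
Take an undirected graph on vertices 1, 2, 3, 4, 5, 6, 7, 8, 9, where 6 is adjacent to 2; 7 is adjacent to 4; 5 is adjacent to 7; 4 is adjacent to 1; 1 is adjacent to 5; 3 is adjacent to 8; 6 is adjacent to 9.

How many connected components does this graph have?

From 1: component {1, 4, 5, 7}.
From 2: component {2, 6, 9}.
From 3: component {3, 8}.
That's 3 components.

3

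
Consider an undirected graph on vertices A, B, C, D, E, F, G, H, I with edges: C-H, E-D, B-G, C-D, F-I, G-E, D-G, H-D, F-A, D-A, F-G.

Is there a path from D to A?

Yes

Explore from D.
Distance 1: reach A, C, E, G, H.
Found A.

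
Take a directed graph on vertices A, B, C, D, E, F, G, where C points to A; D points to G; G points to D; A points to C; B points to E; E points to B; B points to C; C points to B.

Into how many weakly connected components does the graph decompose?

From A: component {A, B, C, E}.
From D: component {D, G}.
From F: component {F}.
That's 3 components.

3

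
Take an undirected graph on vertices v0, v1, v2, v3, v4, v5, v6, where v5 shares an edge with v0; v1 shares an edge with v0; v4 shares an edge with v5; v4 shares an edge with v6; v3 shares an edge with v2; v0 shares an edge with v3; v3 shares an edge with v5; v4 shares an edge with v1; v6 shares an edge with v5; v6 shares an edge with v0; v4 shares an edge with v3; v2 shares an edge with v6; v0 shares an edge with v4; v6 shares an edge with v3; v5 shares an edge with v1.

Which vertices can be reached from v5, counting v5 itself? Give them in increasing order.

Start at v5.
Its neighbours: v0, v1, v3, v4, v6.
Then their neighbours: v2.
Every vertex is now reached.

v0, v1, v2, v3, v4, v5, v6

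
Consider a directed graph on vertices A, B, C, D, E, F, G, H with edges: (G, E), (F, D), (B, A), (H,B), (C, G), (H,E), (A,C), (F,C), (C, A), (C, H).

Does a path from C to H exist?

Explore from C.
Distance 1: reach A, G, H.
Found H.

Yes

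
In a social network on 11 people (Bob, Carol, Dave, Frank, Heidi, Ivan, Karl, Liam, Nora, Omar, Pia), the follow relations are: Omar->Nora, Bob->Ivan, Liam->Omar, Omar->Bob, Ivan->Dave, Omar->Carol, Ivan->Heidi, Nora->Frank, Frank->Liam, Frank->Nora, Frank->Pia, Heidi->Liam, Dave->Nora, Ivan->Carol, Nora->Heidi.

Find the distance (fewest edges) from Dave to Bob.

5

Distance 0: Dave.
Distance 1: Nora.
Distance 2: Frank, Heidi.
Distance 3: Liam, Pia.
Distance 4: Omar.
Distance 5: Bob, Carol — contains Bob.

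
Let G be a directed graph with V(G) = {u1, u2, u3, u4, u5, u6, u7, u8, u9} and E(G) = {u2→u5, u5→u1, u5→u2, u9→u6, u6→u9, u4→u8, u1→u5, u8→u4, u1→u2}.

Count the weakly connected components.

From u1: component {u1, u2, u5}.
From u3: component {u3}.
From u4: component {u4, u8}.
From u6: component {u6, u9}.
From u7: component {u7}.
That's 5 components.

5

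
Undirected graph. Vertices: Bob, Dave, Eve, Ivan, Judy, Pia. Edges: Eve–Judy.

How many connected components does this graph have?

5

From Bob: component {Bob}.
From Dave: component {Dave}.
From Eve: component {Eve, Judy}.
From Ivan: component {Ivan}.
From Pia: component {Pia}.
That's 5 components.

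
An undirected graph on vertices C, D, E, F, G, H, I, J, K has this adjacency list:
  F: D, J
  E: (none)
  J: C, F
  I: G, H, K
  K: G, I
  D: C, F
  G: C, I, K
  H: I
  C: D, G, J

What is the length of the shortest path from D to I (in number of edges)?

Distance 0: D.
Distance 1: C, F.
Distance 2: G, J.
Distance 3: I, K — contains I.

3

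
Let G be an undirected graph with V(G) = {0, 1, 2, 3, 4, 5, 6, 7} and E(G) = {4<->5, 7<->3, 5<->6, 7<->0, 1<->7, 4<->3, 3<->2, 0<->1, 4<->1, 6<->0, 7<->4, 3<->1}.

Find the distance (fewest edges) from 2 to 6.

Distance 0: 2.
Distance 1: 3.
Distance 2: 1, 4, 7.
Distance 3: 0, 5.
Distance 4: 6 — contains 6.

4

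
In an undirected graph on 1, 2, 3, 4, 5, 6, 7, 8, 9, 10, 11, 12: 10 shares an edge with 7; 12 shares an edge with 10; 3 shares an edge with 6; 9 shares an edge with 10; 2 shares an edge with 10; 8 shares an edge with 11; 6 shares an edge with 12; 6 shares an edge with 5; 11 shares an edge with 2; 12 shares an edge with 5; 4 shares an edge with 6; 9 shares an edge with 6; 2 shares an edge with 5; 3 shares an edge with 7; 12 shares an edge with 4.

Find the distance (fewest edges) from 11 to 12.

3

Distance 0: 11.
Distance 1: 2, 8.
Distance 2: 5, 10.
Distance 3: 6, 7, 9, 12 — contains 12.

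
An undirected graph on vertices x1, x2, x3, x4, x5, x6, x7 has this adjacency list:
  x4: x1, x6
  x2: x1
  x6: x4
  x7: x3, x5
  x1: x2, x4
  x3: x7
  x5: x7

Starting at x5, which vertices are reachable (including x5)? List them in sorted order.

Start at x5.
Its neighbours: x7.
Then their neighbours: x3.
Nothing further is reachable.

x3, x5, x7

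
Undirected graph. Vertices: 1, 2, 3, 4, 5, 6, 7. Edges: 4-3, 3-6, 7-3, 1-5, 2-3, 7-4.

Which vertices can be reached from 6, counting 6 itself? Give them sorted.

Start at 6.
Its neighbours: 3.
Then their neighbours: 2, 4, 7.
Nothing further is reachable.

2, 3, 4, 6, 7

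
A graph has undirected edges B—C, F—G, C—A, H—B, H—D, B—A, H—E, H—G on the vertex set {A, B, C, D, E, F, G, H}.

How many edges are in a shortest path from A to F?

4

Distance 0: A.
Distance 1: B, C.
Distance 2: H.
Distance 3: D, E, G.
Distance 4: F — contains F.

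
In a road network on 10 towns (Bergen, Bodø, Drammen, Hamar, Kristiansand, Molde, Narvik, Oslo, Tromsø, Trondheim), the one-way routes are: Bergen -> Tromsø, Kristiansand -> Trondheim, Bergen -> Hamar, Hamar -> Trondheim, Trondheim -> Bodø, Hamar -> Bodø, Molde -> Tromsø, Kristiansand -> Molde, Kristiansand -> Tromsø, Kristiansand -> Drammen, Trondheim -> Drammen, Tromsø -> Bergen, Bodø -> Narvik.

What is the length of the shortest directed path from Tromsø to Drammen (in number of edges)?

Distance 0: Tromsø.
Distance 1: Bergen.
Distance 2: Hamar.
Distance 3: Bodø, Trondheim.
Distance 4: Drammen, Narvik — contains Drammen.

4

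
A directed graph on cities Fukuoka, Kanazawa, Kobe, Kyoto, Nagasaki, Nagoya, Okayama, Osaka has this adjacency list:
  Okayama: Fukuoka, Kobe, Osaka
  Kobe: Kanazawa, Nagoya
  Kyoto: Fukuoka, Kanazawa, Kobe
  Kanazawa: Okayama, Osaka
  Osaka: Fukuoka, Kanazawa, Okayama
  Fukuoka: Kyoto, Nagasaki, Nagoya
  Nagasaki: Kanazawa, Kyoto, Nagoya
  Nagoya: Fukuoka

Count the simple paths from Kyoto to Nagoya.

23

Kyoto→Fukuoka→Nagasaki→Kanazawa→Okayama→Kobe→Nagoya
Kyoto→Fukuoka→Nagasaki→Kanazawa→Osaka→Okayama→Kobe→Nagoya
Kyoto→Fukuoka→Nagasaki→Nagoya
Kyoto→Fukuoka→Nagoya
Kyoto→Kanazawa→Okayama→Fukuoka→Nagasaki→Nagoya
Kyoto→Kanazawa→Okayama→Fukuoka→Nagoya
Kyoto→Kanazawa→Okayama→Kobe→Nagoya
Kyoto→Kanazawa→Okayama→Osaka→Fukuoka→Nagasaki→Nagoya
... and 15 more.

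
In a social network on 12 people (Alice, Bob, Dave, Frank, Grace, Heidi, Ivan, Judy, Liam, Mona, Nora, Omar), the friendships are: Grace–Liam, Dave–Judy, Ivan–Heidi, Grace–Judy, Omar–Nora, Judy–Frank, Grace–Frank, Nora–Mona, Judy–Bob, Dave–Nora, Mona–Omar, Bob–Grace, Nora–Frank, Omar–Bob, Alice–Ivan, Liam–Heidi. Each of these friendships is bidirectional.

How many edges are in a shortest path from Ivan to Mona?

Distance 0: Ivan.
Distance 1: Alice, Heidi.
Distance 2: Liam.
Distance 3: Grace.
Distance 4: Bob, Frank, Judy.
Distance 5: Dave, Nora, Omar.
Distance 6: Mona — contains Mona.

6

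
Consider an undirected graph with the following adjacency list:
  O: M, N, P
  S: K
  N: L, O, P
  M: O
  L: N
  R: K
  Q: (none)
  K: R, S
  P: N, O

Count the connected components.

From K: component {K, R, S}.
From L: component {L, M, N, O, P}.
From Q: component {Q}.
That's 3 components.

3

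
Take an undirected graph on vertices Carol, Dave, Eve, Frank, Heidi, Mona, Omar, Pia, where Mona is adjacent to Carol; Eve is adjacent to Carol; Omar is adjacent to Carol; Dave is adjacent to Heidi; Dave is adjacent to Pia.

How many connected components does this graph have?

From Carol: component {Carol, Eve, Mona, Omar}.
From Dave: component {Dave, Heidi, Pia}.
From Frank: component {Frank}.
That's 3 components.

3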